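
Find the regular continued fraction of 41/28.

[1; 2, 6, 2]

Run the Euclidean algorithm on 41 and 28; the successive quotients are the partial quotients a_0, a_1, ... (each step inverts the fractional part left over by the previous one):
  41 = 1*28 + 13, so a_0 = 1.
  28 = 2*13 + 2, so a_1 = 2.
  13 = 6*2 + 1, so a_2 = 6.
  2 = 2*1 + 0, so a_3 = 2.
The remainder reaches 0 after 4 divisions, so the expansion has 4 partial quotients, read off in order.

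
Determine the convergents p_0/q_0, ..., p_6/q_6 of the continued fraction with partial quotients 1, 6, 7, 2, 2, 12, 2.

Using the convergent recurrence p_i = a_i*p_{i-1} + p_{i-2}, q_i = a_i*q_{i-1} + q_{i-2} with p_{-2}=0, p_{-1}=1, q_{-2}=1, q_{-1}=0:
  i=0: a_0=1, p_0 = 1*1 + 0 = 1, q_0 = 1*0 + 1 = 1.
  i=1: a_1=6, p_1 = 6*1 + 1 = 7, q_1 = 6*1 + 0 = 6.
  i=2: a_2=7, p_2 = 7*7 + 1 = 50, q_2 = 7*6 + 1 = 43.
  i=3: a_3=2, p_3 = 2*50 + 7 = 107, q_3 = 2*43 + 6 = 92.
  i=4: a_4=2, p_4 = 2*107 + 50 = 264, q_4 = 2*92 + 43 = 227.
  i=5: a_5=12, p_5 = 12*264 + 107 = 3275, q_5 = 12*227 + 92 = 2816.
  i=6: a_6=2, p_6 = 2*3275 + 264 = 6814, q_6 = 2*2816 + 227 = 5859.

1/1, 7/6, 50/43, 107/92, 264/227, 3275/2816, 6814/5859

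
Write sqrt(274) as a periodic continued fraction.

[16; (1, 1, 4, 4, 1, 1, 32)]

Write x_i = (sqrt(274) + m_i)/d_i with (m_0, d_0) = (0, 1). a_0 = floor(sqrt(274)) = 16, since 16^2 = 256 <= 274 < 289 = 17^2.
Iterate m_{i+1} = d_i*a_i - m_i, d_{i+1} = (274 - m_{i+1}^2)/d_i, a_{i+1} = floor((a_0 + m_{i+1})/d_{i+1}):
  m_1 = 1*16 - 0 = 16, d_1 = (274 - 16^2)/1 = 18/1 = 18, a_1 = floor((16 + 16)/18) = 1.
  m_2 = 18*1 - 16 = 2, d_2 = (274 - 2^2)/18 = 270/18 = 15, a_2 = floor((16 + 2)/15) = 1.
  m_3 = 15*1 - 2 = 13, d_3 = (274 - 13^2)/15 = 105/15 = 7, a_3 = floor((16 + 13)/7) = 4.
  m_4 = 7*4 - 13 = 15, d_4 = (274 - 15^2)/7 = 49/7 = 7, a_4 = floor((16 + 15)/7) = 4.
  m_5 = 7*4 - 15 = 13, d_5 = (274 - 13^2)/7 = 105/7 = 15, a_5 = floor((16 + 13)/15) = 1.
  m_6 = 15*1 - 13 = 2, d_6 = (274 - 2^2)/15 = 270/15 = 18, a_6 = floor((16 + 2)/18) = 1.
  m_7 = 18*1 - 2 = 16, d_7 = (274 - 16^2)/18 = 18/18 = 1, a_7 = floor((16 + 16)/1) = 32.
  m_8 = 1*32 - 16 = 16, d_8 = (274 - 16^2)/1 = 18/1 = 18: (m_8, d_8) = (m_1, d_1) = (16, 18), so from here the quotients repeat a_1, ..., a_7; the period length is 7.
Hence the expansion of sqrt(274) is a_0 = 16 followed by the repeating block 1, 1, 4, 4, 1, 1, 32 (period 7).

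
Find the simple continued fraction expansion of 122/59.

Run the Euclidean algorithm on 122 and 59; the successive quotients are the partial quotients a_0, a_1, ... (each step inverts the fractional part left over by the previous one):
  122 = 2*59 + 4, so a_0 = 2.
  59 = 14*4 + 3, so a_1 = 14.
  4 = 1*3 + 1, so a_2 = 1.
  3 = 3*1 + 0, so a_3 = 3.
The remainder reaches 0 after 4 divisions, so the expansion has 4 partial quotients, read off in order.

[2; 14, 1, 3]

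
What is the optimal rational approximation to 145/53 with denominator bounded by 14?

30/11

Expand x = 145/53 as a continued fraction with the Euclidean algorithm:
  145 = 2*53 + 39, so a_0 = 2.
  53 = 1*39 + 14, so a_1 = 1.
  39 = 2*14 + 11, so a_2 = 2.
  14 = 1*11 + 3, so a_3 = 1.
  11 = 3*3 + 2, so a_4 = 3.
  3 = 1*2 + 1, so a_5 = 1.
  2 = 2*1 + 0, so a_6 = 2.
so x = [2; 1, 2, 1, 3, 1, 2].
Convergents (p_i = a_i*p_{i-1} + p_{i-2}, q_i = a_i*q_{i-1} + q_{i-2} with p_{-2}=0, p_{-1}=1, q_{-2}=1, q_{-1}=0), until the denominator exceeds 14:
  i=0: a_0=2, p_0 = 2*1 + 0 = 2, q_0 = 2*0 + 1 = 1.
  i=1: a_1=1, p_1 = 1*2 + 1 = 3, q_1 = 1*1 + 0 = 1.
  i=2: a_2=2, p_2 = 2*3 + 2 = 8, q_2 = 2*1 + 1 = 3.
  i=3: a_3=1, p_3 = 1*8 + 3 = 11, q_3 = 1*3 + 1 = 4.
  i=4: a_4=3, p_4 = 3*11 + 8 = 41, q_4 = 3*4 + 3 = 15.
q_4 = 15 > 14, so the last convergent with denominator <= 14 is p_3/q_3 = 11/4.
The closest fraction with denominator <= 14 is either p_3/q_3 or the intermediate fraction (k*p_3 + p_2)/(k*q_3 + q_2) with the largest k >= 1 whose denominator stays <= 14; these approach x as k grows, and every other convergent or intermediate fraction in range is farther away.
Largest k: floor((14 - q_2)/q_3) = floor((14 - 3)/4) = 2.
That gives (2*11 + 8)/(2*4 + 3) = 30/11.
Compare the errors: |x - 11/4| = |145*4 - 11*53|/(53*4) = 3/212, and |x - 30/11| = |145*11 - 30*53|/(53*11) = 5/583.
Cross-multiplying, 5*212 = 1060 < 1749 = 3*583, so 5/583 is smaller: the intermediate fraction 30/11 is closer to x than 11/4.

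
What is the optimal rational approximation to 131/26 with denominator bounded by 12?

Expand x = 131/26 as a continued fraction with the Euclidean algorithm:
  131 = 5*26 + 1, so a_0 = 5.
  26 = 26*1 + 0, so a_1 = 26.
so x = [5; 26].
Convergents (p_i = a_i*p_{i-1} + p_{i-2}, q_i = a_i*q_{i-1} + q_{i-2} with p_{-2}=0, p_{-1}=1, q_{-2}=1, q_{-1}=0), until the denominator exceeds 12:
  i=0: a_0=5, p_0 = 5*1 + 0 = 5, q_0 = 5*0 + 1 = 1.
  i=1: a_1=26, p_1 = 26*5 + 1 = 131, q_1 = 26*1 + 0 = 26.
q_1 = 26 > 12, so the last convergent with denominator <= 12 is p_0/q_0 = 5/1.
The closest fraction with denominator <= 12 is either p_0/q_0 or the intermediate fraction (k*p_0 + p_{-1})/(k*q_0 + q_{-1}) with the largest k >= 1 whose denominator stays <= 12; these approach x as k grows, and every other convergent or intermediate fraction in range is farther away.
Largest k: floor((12 - q_{-1})/q_0) = floor((12 - 0)/1) = 12 (using the seeds p_{-1} = 1, q_{-1} = 0).
That gives (12*5 + 1)/(12*1 + 0) = 61/12.
Compare the errors: |x - 5/1| = |131*1 - 5*26|/(26*1) = 1/26, and |x - 61/12| = |131*12 - 61*26|/(26*12) = 14/312.
Cross-multiplying, 1*312 = 312 < 364 = 14*26, so 1/26 is smaller: the convergent 5/1 is closer to x than 61/12.

5/1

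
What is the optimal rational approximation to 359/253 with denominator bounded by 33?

44/31

Expand x = 359/253 as a continued fraction with the Euclidean algorithm:
  359 = 1*253 + 106, so a_0 = 1.
  253 = 2*106 + 41, so a_1 = 2.
  106 = 2*41 + 24, so a_2 = 2.
  41 = 1*24 + 17, so a_3 = 1.
  24 = 1*17 + 7, so a_4 = 1.
  17 = 2*7 + 3, so a_5 = 2.
  7 = 2*3 + 1, so a_6 = 2.
  3 = 3*1 + 0, so a_7 = 3.
so x = [1; 2, 2, 1, 1, 2, 2, 3].
Convergents (p_i = a_i*p_{i-1} + p_{i-2}, q_i = a_i*q_{i-1} + q_{i-2} with p_{-2}=0, p_{-1}=1, q_{-2}=1, q_{-1}=0), until the denominator exceeds 33:
  i=0: a_0=1, p_0 = 1*1 + 0 = 1, q_0 = 1*0 + 1 = 1.
  i=1: a_1=2, p_1 = 2*1 + 1 = 3, q_1 = 2*1 + 0 = 2.
  i=2: a_2=2, p_2 = 2*3 + 1 = 7, q_2 = 2*2 + 1 = 5.
  i=3: a_3=1, p_3 = 1*7 + 3 = 10, q_3 = 1*5 + 2 = 7.
  i=4: a_4=1, p_4 = 1*10 + 7 = 17, q_4 = 1*7 + 5 = 12.
  i=5: a_5=2, p_5 = 2*17 + 10 = 44, q_5 = 2*12 + 7 = 31.
  i=6: a_6=2, p_6 = 2*44 + 17 = 105, q_6 = 2*31 + 12 = 74.
q_6 = 74 > 33, so the last convergent with denominator <= 33 is p_5/q_5 = 44/31.
The closest fraction with denominator <= 33 is either p_5/q_5 or the intermediate fraction (k*p_5 + p_4)/(k*q_5 + q_4) with the largest k >= 1 whose denominator stays <= 33; these approach x as k grows, and every other convergent or intermediate fraction in range is farther away.
Largest k: floor((33 - q_4)/q_5) = floor((33 - 12)/31) = 0.
Since k = 0, no intermediate fraction beyond p_5/q_5 has denominator <= 33, so the convergent 44/31 is the closest (its error is |359*31 - 44*253|/(253*31) = 3/7843).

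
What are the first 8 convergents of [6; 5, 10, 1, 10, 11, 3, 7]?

Using the convergent recurrence p_i = a_i*p_{i-1} + p_{i-2}, q_i = a_i*q_{i-1} + q_{i-2} with p_{-2}=0, p_{-1}=1, q_{-2}=1, q_{-1}=0:
  i=0: a_0=6, p_0 = 6*1 + 0 = 6, q_0 = 6*0 + 1 = 1.
  i=1: a_1=5, p_1 = 5*6 + 1 = 31, q_1 = 5*1 + 0 = 5.
  i=2: a_2=10, p_2 = 10*31 + 6 = 316, q_2 = 10*5 + 1 = 51.
  i=3: a_3=1, p_3 = 1*316 + 31 = 347, q_3 = 1*51 + 5 = 56.
  i=4: a_4=10, p_4 = 10*347 + 316 = 3786, q_4 = 10*56 + 51 = 611.
  i=5: a_5=11, p_5 = 11*3786 + 347 = 41993, q_5 = 11*611 + 56 = 6777.
  i=6: a_6=3, p_6 = 3*41993 + 3786 = 129765, q_6 = 3*6777 + 611 = 20942.
  i=7: a_7=7, p_7 = 7*129765 + 41993 = 950348, q_7 = 7*20942 + 6777 = 153371.

6/1, 31/5, 316/51, 347/56, 3786/611, 41993/6777, 129765/20942, 950348/153371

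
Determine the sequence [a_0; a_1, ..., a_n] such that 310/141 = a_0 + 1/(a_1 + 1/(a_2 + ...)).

Run the Euclidean algorithm on 310 and 141; the successive quotients are the partial quotients a_0, a_1, ... (each step inverts the fractional part left over by the previous one):
  310 = 2*141 + 28, so a_0 = 2.
  141 = 5*28 + 1, so a_1 = 5.
  28 = 28*1 + 0, so a_2 = 28.
The remainder reaches 0 after 3 divisions, so the expansion has 3 partial quotients, read off in order.

[2; 5, 28]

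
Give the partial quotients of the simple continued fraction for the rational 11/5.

[2; 5]

Run the Euclidean algorithm on 11 and 5; the successive quotients are the partial quotients a_0, a_1, ... (each step inverts the fractional part left over by the previous one):
  11 = 2*5 + 1, so a_0 = 2.
  5 = 5*1 + 0, so a_1 = 5.
The remainder reaches 0 after 2 divisions, so the expansion has 2 partial quotients, read off in order.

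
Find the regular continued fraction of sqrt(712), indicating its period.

[26; (1, 2, 6, 2, 1, 52)]

Write x_i = (sqrt(712) + m_i)/d_i with (m_0, d_0) = (0, 1). a_0 = floor(sqrt(712)) = 26, since 26^2 = 676 <= 712 < 729 = 27^2.
Iterate m_{i+1} = d_i*a_i - m_i, d_{i+1} = (712 - m_{i+1}^2)/d_i, a_{i+1} = floor((a_0 + m_{i+1})/d_{i+1}):
  m_1 = 1*26 - 0 = 26, d_1 = (712 - 26^2)/1 = 36/1 = 36, a_1 = floor((26 + 26)/36) = 1.
  m_2 = 36*1 - 26 = 10, d_2 = (712 - 10^2)/36 = 612/36 = 17, a_2 = floor((26 + 10)/17) = 2.
  m_3 = 17*2 - 10 = 24, d_3 = (712 - 24^2)/17 = 136/17 = 8, a_3 = floor((26 + 24)/8) = 6.
  m_4 = 8*6 - 24 = 24, d_4 = (712 - 24^2)/8 = 136/8 = 17, a_4 = floor((26 + 24)/17) = 2.
  m_5 = 17*2 - 24 = 10, d_5 = (712 - 10^2)/17 = 612/17 = 36, a_5 = floor((26 + 10)/36) = 1.
  m_6 = 36*1 - 10 = 26, d_6 = (712 - 26^2)/36 = 36/36 = 1, a_6 = floor((26 + 26)/1) = 52.
  m_7 = 1*52 - 26 = 26, d_7 = (712 - 26^2)/1 = 36/1 = 36: (m_7, d_7) = (m_1, d_1) = (26, 36), so from here the quotients repeat a_1, ..., a_6; the period length is 6.
Hence the expansion of sqrt(712) is a_0 = 26 followed by the repeating block 1, 2, 6, 2, 1, 52 (period 6).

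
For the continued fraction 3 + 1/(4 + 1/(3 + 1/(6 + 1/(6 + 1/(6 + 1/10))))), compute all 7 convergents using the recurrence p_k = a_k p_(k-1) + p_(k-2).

Using the convergent recurrence p_i = a_i*p_{i-1} + p_{i-2}, q_i = a_i*q_{i-1} + q_{i-2} with p_{-2}=0, p_{-1}=1, q_{-2}=1, q_{-1}=0:
  i=0: a_0=3, p_0 = 3*1 + 0 = 3, q_0 = 3*0 + 1 = 1.
  i=1: a_1=4, p_1 = 4*3 + 1 = 13, q_1 = 4*1 + 0 = 4.
  i=2: a_2=3, p_2 = 3*13 + 3 = 42, q_2 = 3*4 + 1 = 13.
  i=3: a_3=6, p_3 = 6*42 + 13 = 265, q_3 = 6*13 + 4 = 82.
  i=4: a_4=6, p_4 = 6*265 + 42 = 1632, q_4 = 6*82 + 13 = 505.
  i=5: a_5=6, p_5 = 6*1632 + 265 = 10057, q_5 = 6*505 + 82 = 3112.
  i=6: a_6=10, p_6 = 10*10057 + 1632 = 102202, q_6 = 10*3112 + 505 = 31625.

3/1, 13/4, 42/13, 265/82, 1632/505, 10057/3112, 102202/31625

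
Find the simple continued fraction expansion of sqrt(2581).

Write x_i = (sqrt(2581) + m_i)/d_i with (m_0, d_0) = (0, 1). a_0 = floor(sqrt(2581)) = 50, since 50^2 = 2500 <= 2581 < 2601 = 51^2.
Iterate m_{i+1} = d_i*a_i - m_i, d_{i+1} = (2581 - m_{i+1}^2)/d_i, a_{i+1} = floor((a_0 + m_{i+1})/d_{i+1}):
  m_1 = 1*50 - 0 = 50, d_1 = (2581 - 50^2)/1 = 81/1 = 81, a_1 = floor((50 + 50)/81) = 1.
  m_2 = 81*1 - 50 = 31, d_2 = (2581 - 31^2)/81 = 1620/81 = 20, a_2 = floor((50 + 31)/20) = 4.
  m_3 = 20*4 - 31 = 49, d_3 = (2581 - 49^2)/20 = 180/20 = 9, a_3 = floor((50 + 49)/9) = 11.
  m_4 = 9*11 - 49 = 50, d_4 = (2581 - 50^2)/9 = 81/9 = 9, a_4 = floor((50 + 50)/9) = 11.
  m_5 = 9*11 - 50 = 49, d_5 = (2581 - 49^2)/9 = 180/9 = 20, a_5 = floor((50 + 49)/20) = 4.
  m_6 = 20*4 - 49 = 31, d_6 = (2581 - 31^2)/20 = 1620/20 = 81, a_6 = floor((50 + 31)/81) = 1.
  m_7 = 81*1 - 31 = 50, d_7 = (2581 - 50^2)/81 = 81/81 = 1, a_7 = floor((50 + 50)/1) = 100.
  m_8 = 1*100 - 50 = 50, d_8 = (2581 - 50^2)/1 = 81/1 = 81: (m_8, d_8) = (m_1, d_1) = (50, 81), so from here the quotients repeat a_1, ..., a_7; the period length is 7.
Hence the expansion of sqrt(2581) is a_0 = 50 followed by the repeating block 1, 4, 11, 11, 4, 1, 100 (period 7).

[50; (1, 4, 11, 11, 4, 1, 100)]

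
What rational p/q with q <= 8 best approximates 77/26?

3/1

Expand x = 77/26 as a continued fraction with the Euclidean algorithm:
  77 = 2*26 + 25, so a_0 = 2.
  26 = 1*25 + 1, so a_1 = 1.
  25 = 25*1 + 0, so a_2 = 25.
so x = [2; 1, 25].
Convergents (p_i = a_i*p_{i-1} + p_{i-2}, q_i = a_i*q_{i-1} + q_{i-2} with p_{-2}=0, p_{-1}=1, q_{-2}=1, q_{-1}=0), until the denominator exceeds 8:
  i=0: a_0=2, p_0 = 2*1 + 0 = 2, q_0 = 2*0 + 1 = 1.
  i=1: a_1=1, p_1 = 1*2 + 1 = 3, q_1 = 1*1 + 0 = 1.
  i=2: a_2=25, p_2 = 25*3 + 2 = 77, q_2 = 25*1 + 1 = 26.
q_2 = 26 > 8, so the last convergent with denominator <= 8 is p_1/q_1 = 3/1.
The closest fraction with denominator <= 8 is either p_1/q_1 or the intermediate fraction (k*p_1 + p_0)/(k*q_1 + q_0) with the largest k >= 1 whose denominator stays <= 8; these approach x as k grows, and every other convergent or intermediate fraction in range is farther away.
Largest k: floor((8 - q_0)/q_1) = floor((8 - 1)/1) = 7.
That gives (7*3 + 2)/(7*1 + 1) = 23/8.
Compare the errors: |x - 3/1| = |77*1 - 3*26|/(26*1) = 1/26, and |x - 23/8| = |77*8 - 23*26|/(26*8) = 18/208.
Cross-multiplying, 1*208 = 208 < 468 = 18*26, so 1/26 is smaller: the convergent 3/1 is closer to x than 23/8.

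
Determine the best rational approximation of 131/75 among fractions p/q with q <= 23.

7/4

Expand x = 131/75 as a continued fraction with the Euclidean algorithm:
  131 = 1*75 + 56, so a_0 = 1.
  75 = 1*56 + 19, so a_1 = 1.
  56 = 2*19 + 18, so a_2 = 2.
  19 = 1*18 + 1, so a_3 = 1.
  18 = 18*1 + 0, so a_4 = 18.
so x = [1; 1, 2, 1, 18].
Convergents (p_i = a_i*p_{i-1} + p_{i-2}, q_i = a_i*q_{i-1} + q_{i-2} with p_{-2}=0, p_{-1}=1, q_{-2}=1, q_{-1}=0), until the denominator exceeds 23:
  i=0: a_0=1, p_0 = 1*1 + 0 = 1, q_0 = 1*0 + 1 = 1.
  i=1: a_1=1, p_1 = 1*1 + 1 = 2, q_1 = 1*1 + 0 = 1.
  i=2: a_2=2, p_2 = 2*2 + 1 = 5, q_2 = 2*1 + 1 = 3.
  i=3: a_3=1, p_3 = 1*5 + 2 = 7, q_3 = 1*3 + 1 = 4.
  i=4: a_4=18, p_4 = 18*7 + 5 = 131, q_4 = 18*4 + 3 = 75.
q_4 = 75 > 23, so the last convergent with denominator <= 23 is p_3/q_3 = 7/4.
The closest fraction with denominator <= 23 is either p_3/q_3 or the intermediate fraction (k*p_3 + p_2)/(k*q_3 + q_2) with the largest k >= 1 whose denominator stays <= 23; these approach x as k grows, and every other convergent or intermediate fraction in range is farther away.
Largest k: floor((23 - q_2)/q_3) = floor((23 - 3)/4) = 5.
That gives (5*7 + 5)/(5*4 + 3) = 40/23.
Compare the errors: |x - 7/4| = |131*4 - 7*75|/(75*4) = 1/300, and |x - 40/23| = |131*23 - 40*75|/(75*23) = 13/1725.
Cross-multiplying, 1*1725 = 1725 < 3900 = 13*300, so 1/300 is smaller: the convergent 7/4 is closer to x than 40/23.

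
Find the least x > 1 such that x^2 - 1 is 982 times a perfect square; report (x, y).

First expand sqrt(982) as a continued fraction. With x_i = (sqrt(982) + m_i)/d_i and (m_0, d_0) = (0, 1): a_0 = floor(sqrt(982)) = 31, since 31^2 = 961 <= 982 < 1024 = 32^2.
Iterate m_{i+1} = d_i*a_i - m_i, d_{i+1} = (982 - m_{i+1}^2)/d_i, a_{i+1} = floor((a_0 + m_{i+1})/d_{i+1}):
  m_1 = 1*31 - 0 = 31, d_1 = (982 - 31^2)/1 = 21/1 = 21, a_1 = floor((31 + 31)/21) = 2.
  m_2 = 21*2 - 31 = 11, d_2 = (982 - 11^2)/21 = 861/21 = 41, a_2 = floor((31 + 11)/41) = 1.
  m_3 = 41*1 - 11 = 30, d_3 = (982 - 30^2)/41 = 82/41 = 2, a_3 = floor((31 + 30)/2) = 30.
  m_4 = 2*30 - 30 = 30, d_4 = (982 - 30^2)/2 = 82/2 = 41, a_4 = floor((31 + 30)/41) = 1.
  m_5 = 41*1 - 30 = 11, d_5 = (982 - 11^2)/41 = 861/41 = 21, a_5 = floor((31 + 11)/21) = 2.
  m_6 = 21*2 - 11 = 31, d_6 = (982 - 31^2)/21 = 21/21 = 1, a_6 = floor((31 + 31)/1) = 62.
  m_7 = 1*62 - 31 = 31, d_7 = (982 - 31^2)/1 = 21/1 = 21: (m_7, d_7) = (m_1, d_1) = (31, 21), so from here the quotients repeat a_1, ..., a_6; the period length is 6.
So sqrt(982) = [31; (2, 1, 30, 1, 2, 62)] with period length k = 6.
k is even, so the fundamental solution of x^2 - 982y^2 = 1 is (p_{k-1}, q_{k-1}) = (p_5, q_5); compute convergents through index 5.
Convergents (p_i = a_i*p_{i-1} + p_{i-2}, q_i = a_i*q_{i-1} + q_{i-2} with p_{-2}=0, p_{-1}=1, q_{-2}=1, q_{-1}=0):
  i=0: a_0=31, p_0 = 31*1 + 0 = 31, q_0 = 31*0 + 1 = 1.
  i=1: a_1=2, p_1 = 2*31 + 1 = 63, q_1 = 2*1 + 0 = 2.
  i=2: a_2=1, p_2 = 1*63 + 31 = 94, q_2 = 1*2 + 1 = 3.
  i=3: a_3=30, p_3 = 30*94 + 63 = 2883, q_3 = 30*3 + 2 = 92.
  i=4: a_4=1, p_4 = 1*2883 + 94 = 2977, q_4 = 1*92 + 3 = 95.
  i=5: a_5=2, p_5 = 2*2977 + 2883 = 8837, q_5 = 2*95 + 92 = 282.
Check: 8837^2 - 982*282^2 = 78092569 - 78092568 = 1, so (x, y) = (8837, 282) solves the equation, and by the theorem it is the least positive solution.

(x, y) = (8837, 282)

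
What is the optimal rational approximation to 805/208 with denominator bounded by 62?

209/54

Expand x = 805/208 as a continued fraction with the Euclidean algorithm:
  805 = 3*208 + 181, so a_0 = 3.
  208 = 1*181 + 27, so a_1 = 1.
  181 = 6*27 + 19, so a_2 = 6.
  27 = 1*19 + 8, so a_3 = 1.
  19 = 2*8 + 3, so a_4 = 2.
  8 = 2*3 + 2, so a_5 = 2.
  3 = 1*2 + 1, so a_6 = 1.
  2 = 2*1 + 0, so a_7 = 2.
so x = [3; 1, 6, 1, 2, 2, 1, 2].
Convergents (p_i = a_i*p_{i-1} + p_{i-2}, q_i = a_i*q_{i-1} + q_{i-2} with p_{-2}=0, p_{-1}=1, q_{-2}=1, q_{-1}=0), until the denominator exceeds 62:
  i=0: a_0=3, p_0 = 3*1 + 0 = 3, q_0 = 3*0 + 1 = 1.
  i=1: a_1=1, p_1 = 1*3 + 1 = 4, q_1 = 1*1 + 0 = 1.
  i=2: a_2=6, p_2 = 6*4 + 3 = 27, q_2 = 6*1 + 1 = 7.
  i=3: a_3=1, p_3 = 1*27 + 4 = 31, q_3 = 1*7 + 1 = 8.
  i=4: a_4=2, p_4 = 2*31 + 27 = 89, q_4 = 2*8 + 7 = 23.
  i=5: a_5=2, p_5 = 2*89 + 31 = 209, q_5 = 2*23 + 8 = 54.
  i=6: a_6=1, p_6 = 1*209 + 89 = 298, q_6 = 1*54 + 23 = 77.
q_6 = 77 > 62, so the last convergent with denominator <= 62 is p_5/q_5 = 209/54.
The closest fraction with denominator <= 62 is either p_5/q_5 or the intermediate fraction (k*p_5 + p_4)/(k*q_5 + q_4) with the largest k >= 1 whose denominator stays <= 62; these approach x as k grows, and every other convergent or intermediate fraction in range is farther away.
Largest k: floor((62 - q_4)/q_5) = floor((62 - 23)/54) = 0.
Since k = 0, no intermediate fraction beyond p_5/q_5 has denominator <= 62, so the convergent 209/54 is the closest (its error is |805*54 - 209*208|/(208*54) = 2/11232).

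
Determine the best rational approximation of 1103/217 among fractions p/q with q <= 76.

Expand x = 1103/217 as a continued fraction with the Euclidean algorithm:
  1103 = 5*217 + 18, so a_0 = 5.
  217 = 12*18 + 1, so a_1 = 12.
  18 = 18*1 + 0, so a_2 = 18.
so x = [5; 12, 18].
Convergents (p_i = a_i*p_{i-1} + p_{i-2}, q_i = a_i*q_{i-1} + q_{i-2} with p_{-2}=0, p_{-1}=1, q_{-2}=1, q_{-1}=0), until the denominator exceeds 76:
  i=0: a_0=5, p_0 = 5*1 + 0 = 5, q_0 = 5*0 + 1 = 1.
  i=1: a_1=12, p_1 = 12*5 + 1 = 61, q_1 = 12*1 + 0 = 12.
  i=2: a_2=18, p_2 = 18*61 + 5 = 1103, q_2 = 18*12 + 1 = 217.
q_2 = 217 > 76, so the last convergent with denominator <= 76 is p_1/q_1 = 61/12.
The closest fraction with denominator <= 76 is either p_1/q_1 or the intermediate fraction (k*p_1 + p_0)/(k*q_1 + q_0) with the largest k >= 1 whose denominator stays <= 76; these approach x as k grows, and every other convergent or intermediate fraction in range is farther away.
Largest k: floor((76 - q_0)/q_1) = floor((76 - 1)/12) = 6.
That gives (6*61 + 5)/(6*12 + 1) = 371/73.
Compare the errors: |x - 61/12| = |1103*12 - 61*217|/(217*12) = 1/2604, and |x - 371/73| = |1103*73 - 371*217|/(217*73) = 12/15841.
Cross-multiplying, 1*15841 = 15841 < 31248 = 12*2604, so 1/2604 is smaller: the convergent 61/12 is closer to x than 371/73.

61/12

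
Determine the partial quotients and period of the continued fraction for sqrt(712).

Write x_i = (sqrt(712) + m_i)/d_i with (m_0, d_0) = (0, 1). a_0 = floor(sqrt(712)) = 26, since 26^2 = 676 <= 712 < 729 = 27^2.
Iterate m_{i+1} = d_i*a_i - m_i, d_{i+1} = (712 - m_{i+1}^2)/d_i, a_{i+1} = floor((a_0 + m_{i+1})/d_{i+1}):
  m_1 = 1*26 - 0 = 26, d_1 = (712 - 26^2)/1 = 36/1 = 36, a_1 = floor((26 + 26)/36) = 1.
  m_2 = 36*1 - 26 = 10, d_2 = (712 - 10^2)/36 = 612/36 = 17, a_2 = floor((26 + 10)/17) = 2.
  m_3 = 17*2 - 10 = 24, d_3 = (712 - 24^2)/17 = 136/17 = 8, a_3 = floor((26 + 24)/8) = 6.
  m_4 = 8*6 - 24 = 24, d_4 = (712 - 24^2)/8 = 136/8 = 17, a_4 = floor((26 + 24)/17) = 2.
  m_5 = 17*2 - 24 = 10, d_5 = (712 - 10^2)/17 = 612/17 = 36, a_5 = floor((26 + 10)/36) = 1.
  m_6 = 36*1 - 10 = 26, d_6 = (712 - 26^2)/36 = 36/36 = 1, a_6 = floor((26 + 26)/1) = 52.
  m_7 = 1*52 - 26 = 26, d_7 = (712 - 26^2)/1 = 36/1 = 36: (m_7, d_7) = (m_1, d_1) = (26, 36), so from here the quotients repeat a_1, ..., a_6; the period length is 6.
Hence the expansion of sqrt(712) is a_0 = 26 followed by the repeating block 1, 2, 6, 2, 1, 52 (period 6).

[26; (1, 2, 6, 2, 1, 52)]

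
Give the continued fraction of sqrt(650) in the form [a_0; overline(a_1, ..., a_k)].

[25; overline(2, 50)]

Write x_i = (sqrt(650) + m_i)/d_i with (m_0, d_0) = (0, 1). a_0 = floor(sqrt(650)) = 25, since 25^2 = 625 <= 650 < 676 = 26^2.
Iterate m_{i+1} = d_i*a_i - m_i, d_{i+1} = (650 - m_{i+1}^2)/d_i, a_{i+1} = floor((a_0 + m_{i+1})/d_{i+1}):
  m_1 = 1*25 - 0 = 25, d_1 = (650 - 25^2)/1 = 25/1 = 25, a_1 = floor((25 + 25)/25) = 2.
  m_2 = 25*2 - 25 = 25, d_2 = (650 - 25^2)/25 = 25/25 = 1, a_2 = floor((25 + 25)/1) = 50.
  m_3 = 1*50 - 25 = 25, d_3 = (650 - 25^2)/1 = 25/1 = 25: (m_3, d_3) = (m_1, d_1) = (25, 25), so from here the quotients repeat a_1, a_2; the period length is 2.
Hence the expansion of sqrt(650) is a_0 = 25 followed by the repeating block 2, 50 (period 2).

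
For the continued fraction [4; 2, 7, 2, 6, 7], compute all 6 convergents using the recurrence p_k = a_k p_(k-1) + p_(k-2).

Using the convergent recurrence p_i = a_i*p_{i-1} + p_{i-2}, q_i = a_i*q_{i-1} + q_{i-2} with p_{-2}=0, p_{-1}=1, q_{-2}=1, q_{-1}=0:
  i=0: a_0=4, p_0 = 4*1 + 0 = 4, q_0 = 4*0 + 1 = 1.
  i=1: a_1=2, p_1 = 2*4 + 1 = 9, q_1 = 2*1 + 0 = 2.
  i=2: a_2=7, p_2 = 7*9 + 4 = 67, q_2 = 7*2 + 1 = 15.
  i=3: a_3=2, p_3 = 2*67 + 9 = 143, q_3 = 2*15 + 2 = 32.
  i=4: a_4=6, p_4 = 6*143 + 67 = 925, q_4 = 6*32 + 15 = 207.
  i=5: a_5=7, p_5 = 7*925 + 143 = 6618, q_5 = 7*207 + 32 = 1481.

4/1, 9/2, 67/15, 143/32, 925/207, 6618/1481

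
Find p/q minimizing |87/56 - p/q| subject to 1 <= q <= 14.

Expand x = 87/56 as a continued fraction with the Euclidean algorithm:
  87 = 1*56 + 31, so a_0 = 1.
  56 = 1*31 + 25, so a_1 = 1.
  31 = 1*25 + 6, so a_2 = 1.
  25 = 4*6 + 1, so a_3 = 4.
  6 = 6*1 + 0, so a_4 = 6.
so x = [1; 1, 1, 4, 6].
Convergents (p_i = a_i*p_{i-1} + p_{i-2}, q_i = a_i*q_{i-1} + q_{i-2} with p_{-2}=0, p_{-1}=1, q_{-2}=1, q_{-1}=0), until the denominator exceeds 14:
  i=0: a_0=1, p_0 = 1*1 + 0 = 1, q_0 = 1*0 + 1 = 1.
  i=1: a_1=1, p_1 = 1*1 + 1 = 2, q_1 = 1*1 + 0 = 1.
  i=2: a_2=1, p_2 = 1*2 + 1 = 3, q_2 = 1*1 + 1 = 2.
  i=3: a_3=4, p_3 = 4*3 + 2 = 14, q_3 = 4*2 + 1 = 9.
  i=4: a_4=6, p_4 = 6*14 + 3 = 87, q_4 = 6*9 + 2 = 56.
q_4 = 56 > 14, so the last convergent with denominator <= 14 is p_3/q_3 = 14/9.
The closest fraction with denominator <= 14 is either p_3/q_3 or the intermediate fraction (k*p_3 + p_2)/(k*q_3 + q_2) with the largest k >= 1 whose denominator stays <= 14; these approach x as k grows, and every other convergent or intermediate fraction in range is farther away.
Largest k: floor((14 - q_2)/q_3) = floor((14 - 2)/9) = 1.
That gives (1*14 + 3)/(1*9 + 2) = 17/11.
Compare the errors: |x - 14/9| = |87*9 - 14*56|/(56*9) = 1/504, and |x - 17/11| = |87*11 - 17*56|/(56*11) = 5/616.
Cross-multiplying, 1*616 = 616 < 2520 = 5*504, so 1/504 is smaller: the convergent 14/9 is closer to x than 17/11.

14/9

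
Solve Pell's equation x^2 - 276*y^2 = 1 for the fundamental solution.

(x, y) = (7775, 468)

First expand sqrt(276) as a continued fraction. With x_i = (sqrt(276) + m_i)/d_i and (m_0, d_0) = (0, 1): a_0 = floor(sqrt(276)) = 16, since 16^2 = 256 <= 276 < 289 = 17^2.
Iterate m_{i+1} = d_i*a_i - m_i, d_{i+1} = (276 - m_{i+1}^2)/d_i, a_{i+1} = floor((a_0 + m_{i+1})/d_{i+1}):
  m_1 = 1*16 - 0 = 16, d_1 = (276 - 16^2)/1 = 20/1 = 20, a_1 = floor((16 + 16)/20) = 1.
  m_2 = 20*1 - 16 = 4, d_2 = (276 - 4^2)/20 = 260/20 = 13, a_2 = floor((16 + 4)/13) = 1.
  m_3 = 13*1 - 4 = 9, d_3 = (276 - 9^2)/13 = 195/13 = 15, a_3 = floor((16 + 9)/15) = 1.
  m_4 = 15*1 - 9 = 6, d_4 = (276 - 6^2)/15 = 240/15 = 16, a_4 = floor((16 + 6)/16) = 1.
  m_5 = 16*1 - 6 = 10, d_5 = (276 - 10^2)/16 = 176/16 = 11, a_5 = floor((16 + 10)/11) = 2.
  m_6 = 11*2 - 10 = 12, d_6 = (276 - 12^2)/11 = 132/11 = 12, a_6 = floor((16 + 12)/12) = 2.
  m_7 = 12*2 - 12 = 12, d_7 = (276 - 12^2)/12 = 132/12 = 11, a_7 = floor((16 + 12)/11) = 2.
  m_8 = 11*2 - 12 = 10, d_8 = (276 - 10^2)/11 = 176/11 = 16, a_8 = floor((16 + 10)/16) = 1.
  m_9 = 16*1 - 10 = 6, d_9 = (276 - 6^2)/16 = 240/16 = 15, a_9 = floor((16 + 6)/15) = 1.
  m_10 = 15*1 - 6 = 9, d_10 = (276 - 9^2)/15 = 195/15 = 13, a_10 = floor((16 + 9)/13) = 1.
  m_11 = 13*1 - 9 = 4, d_11 = (276 - 4^2)/13 = 260/13 = 20, a_11 = floor((16 + 4)/20) = 1.
  m_12 = 20*1 - 4 = 16, d_12 = (276 - 16^2)/20 = 20/20 = 1, a_12 = floor((16 + 16)/1) = 32.
  m_13 = 1*32 - 16 = 16, d_13 = (276 - 16^2)/1 = 20/1 = 20: (m_13, d_13) = (m_1, d_1) = (16, 20), so from here the quotients repeat a_1, ..., a_12; the period length is 12.
So sqrt(276) = [16; (1, 1, 1, 1, 2, 2, 2, 1, 1, 1, 1, 32)] with period length k = 12.
k is even, so the fundamental solution of x^2 - 276y^2 = 1 is (p_{k-1}, q_{k-1}) = (p_11, q_11); compute convergents through index 11.
Convergents (p_i = a_i*p_{i-1} + p_{i-2}, q_i = a_i*q_{i-1} + q_{i-2} with p_{-2}=0, p_{-1}=1, q_{-2}=1, q_{-1}=0):
  i=0: a_0=16, p_0 = 16*1 + 0 = 16, q_0 = 16*0 + 1 = 1.
  i=1: a_1=1, p_1 = 1*16 + 1 = 17, q_1 = 1*1 + 0 = 1.
  i=2: a_2=1, p_2 = 1*17 + 16 = 33, q_2 = 1*1 + 1 = 2.
  i=3: a_3=1, p_3 = 1*33 + 17 = 50, q_3 = 1*2 + 1 = 3.
  i=4: a_4=1, p_4 = 1*50 + 33 = 83, q_4 = 1*3 + 2 = 5.
  i=5: a_5=2, p_5 = 2*83 + 50 = 216, q_5 = 2*5 + 3 = 13.
  i=6: a_6=2, p_6 = 2*216 + 83 = 515, q_6 = 2*13 + 5 = 31.
  i=7: a_7=2, p_7 = 2*515 + 216 = 1246, q_7 = 2*31 + 13 = 75.
  i=8: a_8=1, p_8 = 1*1246 + 515 = 1761, q_8 = 1*75 + 31 = 106.
  i=9: a_9=1, p_9 = 1*1761 + 1246 = 3007, q_9 = 1*106 + 75 = 181.
  i=10: a_10=1, p_10 = 1*3007 + 1761 = 4768, q_10 = 1*181 + 106 = 287.
  i=11: a_11=1, p_11 = 1*4768 + 3007 = 7775, q_11 = 1*287 + 181 = 468.
Check: 7775^2 - 276*468^2 = 60450625 - 60450624 = 1, so (x, y) = (7775, 468) solves the equation, and by the theorem it is the least positive solution.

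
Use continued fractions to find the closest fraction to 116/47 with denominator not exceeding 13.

32/13

Expand x = 116/47 as a continued fraction with the Euclidean algorithm:
  116 = 2*47 + 22, so a_0 = 2.
  47 = 2*22 + 3, so a_1 = 2.
  22 = 7*3 + 1, so a_2 = 7.
  3 = 3*1 + 0, so a_3 = 3.
so x = [2; 2, 7, 3].
Convergents (p_i = a_i*p_{i-1} + p_{i-2}, q_i = a_i*q_{i-1} + q_{i-2} with p_{-2}=0, p_{-1}=1, q_{-2}=1, q_{-1}=0), until the denominator exceeds 13:
  i=0: a_0=2, p_0 = 2*1 + 0 = 2, q_0 = 2*0 + 1 = 1.
  i=1: a_1=2, p_1 = 2*2 + 1 = 5, q_1 = 2*1 + 0 = 2.
  i=2: a_2=7, p_2 = 7*5 + 2 = 37, q_2 = 7*2 + 1 = 15.
q_2 = 15 > 13, so the last convergent with denominator <= 13 is p_1/q_1 = 5/2.
The closest fraction with denominator <= 13 is either p_1/q_1 or the intermediate fraction (k*p_1 + p_0)/(k*q_1 + q_0) with the largest k >= 1 whose denominator stays <= 13; these approach x as k grows, and every other convergent or intermediate fraction in range is farther away.
Largest k: floor((13 - q_0)/q_1) = floor((13 - 1)/2) = 6.
That gives (6*5 + 2)/(6*2 + 1) = 32/13.
Compare the errors: |x - 5/2| = |116*2 - 5*47|/(47*2) = 3/94, and |x - 32/13| = |116*13 - 32*47|/(47*13) = 4/611.
Cross-multiplying, 4*94 = 376 < 1833 = 3*611, so 4/611 is smaller: the intermediate fraction 32/13 is closer to x than 5/2.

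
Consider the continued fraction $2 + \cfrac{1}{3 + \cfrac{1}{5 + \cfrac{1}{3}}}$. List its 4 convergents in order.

2/1, 7/3, 37/16, 118/51

Using the convergent recurrence p_i = a_i*p_{i-1} + p_{i-2}, q_i = a_i*q_{i-1} + q_{i-2} with p_{-2}=0, p_{-1}=1, q_{-2}=1, q_{-1}=0:
  i=0: a_0=2, p_0 = 2*1 + 0 = 2, q_0 = 2*0 + 1 = 1.
  i=1: a_1=3, p_1 = 3*2 + 1 = 7, q_1 = 3*1 + 0 = 3.
  i=2: a_2=5, p_2 = 5*7 + 2 = 37, q_2 = 5*3 + 1 = 16.
  i=3: a_3=3, p_3 = 3*37 + 7 = 118, q_3 = 3*16 + 3 = 51.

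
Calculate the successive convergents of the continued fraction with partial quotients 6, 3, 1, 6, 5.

6/1, 19/3, 25/4, 169/27, 870/139

Using the convergent recurrence p_i = a_i*p_{i-1} + p_{i-2}, q_i = a_i*q_{i-1} + q_{i-2} with p_{-2}=0, p_{-1}=1, q_{-2}=1, q_{-1}=0:
  i=0: a_0=6, p_0 = 6*1 + 0 = 6, q_0 = 6*0 + 1 = 1.
  i=1: a_1=3, p_1 = 3*6 + 1 = 19, q_1 = 3*1 + 0 = 3.
  i=2: a_2=1, p_2 = 1*19 + 6 = 25, q_2 = 1*3 + 1 = 4.
  i=3: a_3=6, p_3 = 6*25 + 19 = 169, q_3 = 6*4 + 3 = 27.
  i=4: a_4=5, p_4 = 5*169 + 25 = 870, q_4 = 5*27 + 4 = 139.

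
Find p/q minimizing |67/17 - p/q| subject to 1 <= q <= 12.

47/12

Expand x = 67/17 as a continued fraction with the Euclidean algorithm:
  67 = 3*17 + 16, so a_0 = 3.
  17 = 1*16 + 1, so a_1 = 1.
  16 = 16*1 + 0, so a_2 = 16.
so x = [3; 1, 16].
Convergents (p_i = a_i*p_{i-1} + p_{i-2}, q_i = a_i*q_{i-1} + q_{i-2} with p_{-2}=0, p_{-1}=1, q_{-2}=1, q_{-1}=0), until the denominator exceeds 12:
  i=0: a_0=3, p_0 = 3*1 + 0 = 3, q_0 = 3*0 + 1 = 1.
  i=1: a_1=1, p_1 = 1*3 + 1 = 4, q_1 = 1*1 + 0 = 1.
  i=2: a_2=16, p_2 = 16*4 + 3 = 67, q_2 = 16*1 + 1 = 17.
q_2 = 17 > 12, so the last convergent with denominator <= 12 is p_1/q_1 = 4/1.
The closest fraction with denominator <= 12 is either p_1/q_1 or the intermediate fraction (k*p_1 + p_0)/(k*q_1 + q_0) with the largest k >= 1 whose denominator stays <= 12; these approach x as k grows, and every other convergent or intermediate fraction in range is farther away.
Largest k: floor((12 - q_0)/q_1) = floor((12 - 1)/1) = 11.
That gives (11*4 + 3)/(11*1 + 1) = 47/12.
Compare the errors: |x - 4/1| = |67*1 - 4*17|/(17*1) = 1/17, and |x - 47/12| = |67*12 - 47*17|/(17*12) = 5/204.
Cross-multiplying, 5*17 = 85 < 204 = 1*204, so 5/204 is smaller: the intermediate fraction 47/12 is closer to x than 4/1.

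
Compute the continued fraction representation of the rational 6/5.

Run the Euclidean algorithm on 6 and 5; the successive quotients are the partial quotients a_0, a_1, ... (each step inverts the fractional part left over by the previous one):
  6 = 1*5 + 1, so a_0 = 1.
  5 = 5*1 + 0, so a_1 = 5.
The remainder reaches 0 after 2 divisions, so the expansion has 2 partial quotients, read off in order.

[1; 5]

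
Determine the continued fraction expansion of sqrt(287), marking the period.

Write x_i = (sqrt(287) + m_i)/d_i with (m_0, d_0) = (0, 1). a_0 = floor(sqrt(287)) = 16, since 16^2 = 256 <= 287 < 289 = 17^2.
Iterate m_{i+1} = d_i*a_i - m_i, d_{i+1} = (287 - m_{i+1}^2)/d_i, a_{i+1} = floor((a_0 + m_{i+1})/d_{i+1}):
  m_1 = 1*16 - 0 = 16, d_1 = (287 - 16^2)/1 = 31/1 = 31, a_1 = floor((16 + 16)/31) = 1.
  m_2 = 31*1 - 16 = 15, d_2 = (287 - 15^2)/31 = 62/31 = 2, a_2 = floor((16 + 15)/2) = 15.
  m_3 = 2*15 - 15 = 15, d_3 = (287 - 15^2)/2 = 62/2 = 31, a_3 = floor((16 + 15)/31) = 1.
  m_4 = 31*1 - 15 = 16, d_4 = (287 - 16^2)/31 = 31/31 = 1, a_4 = floor((16 + 16)/1) = 32.
  m_5 = 1*32 - 16 = 16, d_5 = (287 - 16^2)/1 = 31/1 = 31: (m_5, d_5) = (m_1, d_1) = (16, 31), so from here the quotients repeat a_1, ..., a_4; the period length is 4.
Hence the expansion of sqrt(287) is a_0 = 16 followed by the repeating block 1, 15, 1, 32 (period 4).

[16; (1, 15, 1, 32)]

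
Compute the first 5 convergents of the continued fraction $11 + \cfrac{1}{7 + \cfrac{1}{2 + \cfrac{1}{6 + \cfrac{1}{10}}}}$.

11/1, 78/7, 167/15, 1080/97, 10967/985

Using the convergent recurrence p_i = a_i*p_{i-1} + p_{i-2}, q_i = a_i*q_{i-1} + q_{i-2} with p_{-2}=0, p_{-1}=1, q_{-2}=1, q_{-1}=0:
  i=0: a_0=11, p_0 = 11*1 + 0 = 11, q_0 = 11*0 + 1 = 1.
  i=1: a_1=7, p_1 = 7*11 + 1 = 78, q_1 = 7*1 + 0 = 7.
  i=2: a_2=2, p_2 = 2*78 + 11 = 167, q_2 = 2*7 + 1 = 15.
  i=3: a_3=6, p_3 = 6*167 + 78 = 1080, q_3 = 6*15 + 7 = 97.
  i=4: a_4=10, p_4 = 10*1080 + 167 = 10967, q_4 = 10*97 + 15 = 985.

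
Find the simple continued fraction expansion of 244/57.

[4; 3, 1, 1, 3, 2]

Run the Euclidean algorithm on 244 and 57; the successive quotients are the partial quotients a_0, a_1, ... (each step inverts the fractional part left over by the previous one):
  244 = 4*57 + 16, so a_0 = 4.
  57 = 3*16 + 9, so a_1 = 3.
  16 = 1*9 + 7, so a_2 = 1.
  9 = 1*7 + 2, so a_3 = 1.
  7 = 3*2 + 1, so a_4 = 3.
  2 = 2*1 + 0, so a_5 = 2.
The remainder reaches 0 after 6 divisions, so the expansion has 6 partial quotients, read off in order.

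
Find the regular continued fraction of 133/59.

[2; 3, 1, 14]

Run the Euclidean algorithm on 133 and 59; the successive quotients are the partial quotients a_0, a_1, ... (each step inverts the fractional part left over by the previous one):
  133 = 2*59 + 15, so a_0 = 2.
  59 = 3*15 + 14, so a_1 = 3.
  15 = 1*14 + 1, so a_2 = 1.
  14 = 14*1 + 0, so a_3 = 14.
The remainder reaches 0 after 4 divisions, so the expansion has 4 partial quotients, read off in order.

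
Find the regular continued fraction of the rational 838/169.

[4; 1, 23, 7]

Run the Euclidean algorithm on 838 and 169; the successive quotients are the partial quotients a_0, a_1, ... (each step inverts the fractional part left over by the previous one):
  838 = 4*169 + 162, so a_0 = 4.
  169 = 1*162 + 7, so a_1 = 1.
  162 = 23*7 + 1, so a_2 = 23.
  7 = 7*1 + 0, so a_3 = 7.
The remainder reaches 0 after 4 divisions, so the expansion has 4 partial quotients, read off in order.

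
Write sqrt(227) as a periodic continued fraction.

[15; (15, 30)]

Write x_i = (sqrt(227) + m_i)/d_i with (m_0, d_0) = (0, 1). a_0 = floor(sqrt(227)) = 15, since 15^2 = 225 <= 227 < 256 = 16^2.
Iterate m_{i+1} = d_i*a_i - m_i, d_{i+1} = (227 - m_{i+1}^2)/d_i, a_{i+1} = floor((a_0 + m_{i+1})/d_{i+1}):
  m_1 = 1*15 - 0 = 15, d_1 = (227 - 15^2)/1 = 2/1 = 2, a_1 = floor((15 + 15)/2) = 15.
  m_2 = 2*15 - 15 = 15, d_2 = (227 - 15^2)/2 = 2/2 = 1, a_2 = floor((15 + 15)/1) = 30.
  m_3 = 1*30 - 15 = 15, d_3 = (227 - 15^2)/1 = 2/1 = 2: (m_3, d_3) = (m_1, d_1) = (15, 2), so from here the quotients repeat a_1, a_2; the period length is 2.
Hence the expansion of sqrt(227) is a_0 = 15 followed by the repeating block 15, 30 (period 2).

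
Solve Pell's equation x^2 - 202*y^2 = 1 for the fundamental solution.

First expand sqrt(202) as a continued fraction. With x_i = (sqrt(202) + m_i)/d_i and (m_0, d_0) = (0, 1): a_0 = floor(sqrt(202)) = 14, since 14^2 = 196 <= 202 < 225 = 15^2.
Iterate m_{i+1} = d_i*a_i - m_i, d_{i+1} = (202 - m_{i+1}^2)/d_i, a_{i+1} = floor((a_0 + m_{i+1})/d_{i+1}):
  m_1 = 1*14 - 0 = 14, d_1 = (202 - 14^2)/1 = 6/1 = 6, a_1 = floor((14 + 14)/6) = 4.
  m_2 = 6*4 - 14 = 10, d_2 = (202 - 10^2)/6 = 102/6 = 17, a_2 = floor((14 + 10)/17) = 1.
  m_3 = 17*1 - 10 = 7, d_3 = (202 - 7^2)/17 = 153/17 = 9, a_3 = floor((14 + 7)/9) = 2.
  m_4 = 9*2 - 7 = 11, d_4 = (202 - 11^2)/9 = 81/9 = 9, a_4 = floor((14 + 11)/9) = 2.
  m_5 = 9*2 - 11 = 7, d_5 = (202 - 7^2)/9 = 153/9 = 17, a_5 = floor((14 + 7)/17) = 1.
  m_6 = 17*1 - 7 = 10, d_6 = (202 - 10^2)/17 = 102/17 = 6, a_6 = floor((14 + 10)/6) = 4.
  m_7 = 6*4 - 10 = 14, d_7 = (202 - 14^2)/6 = 6/6 = 1, a_7 = floor((14 + 14)/1) = 28.
  m_8 = 1*28 - 14 = 14, d_8 = (202 - 14^2)/1 = 6/1 = 6: (m_8, d_8) = (m_1, d_1) = (14, 6), so from here the quotients repeat a_1, ..., a_7; the period length is 7.
So sqrt(202) = [14; (4, 1, 2, 2, 1, 4, 28)] with period length k = 7.
k is odd, so (p_{k-1}, q_{k-1}) only solves x^2 - 202y^2 = -1 and the fundamental solution of x^2 - 202y^2 = 1 is (p_{2k-1}, q_{2k-1}) = (p_13, q_13); compute convergents through index 13, running through the period twice.
Convergents (p_i = a_i*p_{i-1} + p_{i-2}, q_i = a_i*q_{i-1} + q_{i-2} with p_{-2}=0, p_{-1}=1, q_{-2}=1, q_{-1}=0):
  i=0: a_0=14, p_0 = 14*1 + 0 = 14, q_0 = 14*0 + 1 = 1.
  i=1: a_1=4, p_1 = 4*14 + 1 = 57, q_1 = 4*1 + 0 = 4.
  i=2: a_2=1, p_2 = 1*57 + 14 = 71, q_2 = 1*4 + 1 = 5.
  i=3: a_3=2, p_3 = 2*71 + 57 = 199, q_3 = 2*5 + 4 = 14.
  i=4: a_4=2, p_4 = 2*199 + 71 = 469, q_4 = 2*14 + 5 = 33.
  i=5: a_5=1, p_5 = 1*469 + 199 = 668, q_5 = 1*33 + 14 = 47.
  i=6: a_6=4, p_6 = 4*668 + 469 = 3141, q_6 = 4*47 + 33 = 221.
  i=7: a_7=28, p_7 = 28*3141 + 668 = 88616, q_7 = 28*221 + 47 = 6235.
  i=8: a_8=4, p_8 = 4*88616 + 3141 = 357605, q_8 = 4*6235 + 221 = 25161.
  i=9: a_9=1, p_9 = 1*357605 + 88616 = 446221, q_9 = 1*25161 + 6235 = 31396.
  i=10: a_10=2, p_10 = 2*446221 + 357605 = 1250047, q_10 = 2*31396 + 25161 = 87953.
  i=11: a_11=2, p_11 = 2*1250047 + 446221 = 2946315, q_11 = 2*87953 + 31396 = 207302.
  i=12: a_12=1, p_12 = 1*2946315 + 1250047 = 4196362, q_12 = 1*207302 + 87953 = 295255.
  i=13: a_13=4, p_13 = 4*4196362 + 2946315 = 19731763, q_13 = 4*295255 + 207302 = 1388322.
Indeed p_6^2 - 202*q_6^2 = 9865881 - 9865882 = -1, not +1.
Check: 19731763^2 - 202*1388322^2 = 389342471088169 - 389342471088168 = 1, so (x, y) = (19731763, 1388322) solves the equation, and by the theorem it is the least positive solution.

(x, y) = (19731763, 1388322)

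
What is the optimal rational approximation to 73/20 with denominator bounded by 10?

11/3

Expand x = 73/20 as a continued fraction with the Euclidean algorithm:
  73 = 3*20 + 13, so a_0 = 3.
  20 = 1*13 + 7, so a_1 = 1.
  13 = 1*7 + 6, so a_2 = 1.
  7 = 1*6 + 1, so a_3 = 1.
  6 = 6*1 + 0, so a_4 = 6.
so x = [3; 1, 1, 1, 6].
Convergents (p_i = a_i*p_{i-1} + p_{i-2}, q_i = a_i*q_{i-1} + q_{i-2} with p_{-2}=0, p_{-1}=1, q_{-2}=1, q_{-1}=0), until the denominator exceeds 10:
  i=0: a_0=3, p_0 = 3*1 + 0 = 3, q_0 = 3*0 + 1 = 1.
  i=1: a_1=1, p_1 = 1*3 + 1 = 4, q_1 = 1*1 + 0 = 1.
  i=2: a_2=1, p_2 = 1*4 + 3 = 7, q_2 = 1*1 + 1 = 2.
  i=3: a_3=1, p_3 = 1*7 + 4 = 11, q_3 = 1*2 + 1 = 3.
  i=4: a_4=6, p_4 = 6*11 + 7 = 73, q_4 = 6*3 + 2 = 20.
q_4 = 20 > 10, so the last convergent with denominator <= 10 is p_3/q_3 = 11/3.
The closest fraction with denominator <= 10 is either p_3/q_3 or the intermediate fraction (k*p_3 + p_2)/(k*q_3 + q_2) with the largest k >= 1 whose denominator stays <= 10; these approach x as k grows, and every other convergent or intermediate fraction in range is farther away.
Largest k: floor((10 - q_2)/q_3) = floor((10 - 2)/3) = 2.
That gives (2*11 + 7)/(2*3 + 2) = 29/8.
Compare the errors: |x - 11/3| = |73*3 - 11*20|/(20*3) = 1/60, and |x - 29/8| = |73*8 - 29*20|/(20*8) = 4/160.
Cross-multiplying, 1*160 = 160 < 240 = 4*60, so 1/60 is smaller: the convergent 11/3 is closer to x than 29/8.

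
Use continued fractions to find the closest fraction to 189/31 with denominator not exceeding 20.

Expand x = 189/31 as a continued fraction with the Euclidean algorithm:
  189 = 6*31 + 3, so a_0 = 6.
  31 = 10*3 + 1, so a_1 = 10.
  3 = 3*1 + 0, so a_2 = 3.
so x = [6; 10, 3].
Convergents (p_i = a_i*p_{i-1} + p_{i-2}, q_i = a_i*q_{i-1} + q_{i-2} with p_{-2}=0, p_{-1}=1, q_{-2}=1, q_{-1}=0), until the denominator exceeds 20:
  i=0: a_0=6, p_0 = 6*1 + 0 = 6, q_0 = 6*0 + 1 = 1.
  i=1: a_1=10, p_1 = 10*6 + 1 = 61, q_1 = 10*1 + 0 = 10.
  i=2: a_2=3, p_2 = 3*61 + 6 = 189, q_2 = 3*10 + 1 = 31.
q_2 = 31 > 20, so the last convergent with denominator <= 20 is p_1/q_1 = 61/10.
The closest fraction with denominator <= 20 is either p_1/q_1 or the intermediate fraction (k*p_1 + p_0)/(k*q_1 + q_0) with the largest k >= 1 whose denominator stays <= 20; these approach x as k grows, and every other convergent or intermediate fraction in range is farther away.
Largest k: floor((20 - q_0)/q_1) = floor((20 - 1)/10) = 1.
That gives (1*61 + 6)/(1*10 + 1) = 67/11.
Compare the errors: |x - 61/10| = |189*10 - 61*31|/(31*10) = 1/310, and |x - 67/11| = |189*11 - 67*31|/(31*11) = 2/341.
Cross-multiplying, 1*341 = 341 < 620 = 2*310, so 1/310 is smaller: the convergent 61/10 is closer to x than 67/11.

61/10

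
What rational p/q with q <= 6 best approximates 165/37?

9/2

Expand x = 165/37 as a continued fraction with the Euclidean algorithm:
  165 = 4*37 + 17, so a_0 = 4.
  37 = 2*17 + 3, so a_1 = 2.
  17 = 5*3 + 2, so a_2 = 5.
  3 = 1*2 + 1, so a_3 = 1.
  2 = 2*1 + 0, so a_4 = 2.
so x = [4; 2, 5, 1, 2].
Convergents (p_i = a_i*p_{i-1} + p_{i-2}, q_i = a_i*q_{i-1} + q_{i-2} with p_{-2}=0, p_{-1}=1, q_{-2}=1, q_{-1}=0), until the denominator exceeds 6:
  i=0: a_0=4, p_0 = 4*1 + 0 = 4, q_0 = 4*0 + 1 = 1.
  i=1: a_1=2, p_1 = 2*4 + 1 = 9, q_1 = 2*1 + 0 = 2.
  i=2: a_2=5, p_2 = 5*9 + 4 = 49, q_2 = 5*2 + 1 = 11.
q_2 = 11 > 6, so the last convergent with denominator <= 6 is p_1/q_1 = 9/2.
The closest fraction with denominator <= 6 is either p_1/q_1 or the intermediate fraction (k*p_1 + p_0)/(k*q_1 + q_0) with the largest k >= 1 whose denominator stays <= 6; these approach x as k grows, and every other convergent or intermediate fraction in range is farther away.
Largest k: floor((6 - q_0)/q_1) = floor((6 - 1)/2) = 2.
That gives (2*9 + 4)/(2*2 + 1) = 22/5.
Compare the errors: |x - 9/2| = |165*2 - 9*37|/(37*2) = 3/74, and |x - 22/5| = |165*5 - 22*37|/(37*5) = 11/185.
Cross-multiplying, 3*185 = 555 < 814 = 11*74, so 3/74 is smaller: the convergent 9/2 is closer to x than 22/5.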